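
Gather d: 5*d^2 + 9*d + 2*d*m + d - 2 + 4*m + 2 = 5*d^2 + d*(2*m + 10) + 4*m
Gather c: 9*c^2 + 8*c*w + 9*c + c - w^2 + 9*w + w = 9*c^2 + c*(8*w + 10) - w^2 + 10*w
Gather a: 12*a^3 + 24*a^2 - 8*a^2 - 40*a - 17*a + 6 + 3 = 12*a^3 + 16*a^2 - 57*a + 9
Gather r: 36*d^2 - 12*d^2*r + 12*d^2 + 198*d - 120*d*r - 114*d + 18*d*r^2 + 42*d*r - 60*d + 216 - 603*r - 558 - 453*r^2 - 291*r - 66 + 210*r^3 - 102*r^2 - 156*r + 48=48*d^2 + 24*d + 210*r^3 + r^2*(18*d - 555) + r*(-12*d^2 - 78*d - 1050) - 360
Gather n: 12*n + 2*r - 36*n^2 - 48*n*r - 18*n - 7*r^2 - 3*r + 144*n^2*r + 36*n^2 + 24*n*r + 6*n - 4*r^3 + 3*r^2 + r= 144*n^2*r - 24*n*r - 4*r^3 - 4*r^2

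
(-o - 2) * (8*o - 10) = -8*o^2 - 6*o + 20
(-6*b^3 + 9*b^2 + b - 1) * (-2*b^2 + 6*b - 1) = 12*b^5 - 54*b^4 + 58*b^3 - b^2 - 7*b + 1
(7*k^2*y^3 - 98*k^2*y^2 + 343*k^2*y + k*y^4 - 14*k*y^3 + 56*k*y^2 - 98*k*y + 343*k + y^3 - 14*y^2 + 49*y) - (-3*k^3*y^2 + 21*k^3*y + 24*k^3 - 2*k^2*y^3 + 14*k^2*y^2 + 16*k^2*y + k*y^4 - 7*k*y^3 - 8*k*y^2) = 3*k^3*y^2 - 21*k^3*y - 24*k^3 + 9*k^2*y^3 - 112*k^2*y^2 + 327*k^2*y - 7*k*y^3 + 64*k*y^2 - 98*k*y + 343*k + y^3 - 14*y^2 + 49*y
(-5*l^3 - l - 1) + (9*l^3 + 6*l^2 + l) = 4*l^3 + 6*l^2 - 1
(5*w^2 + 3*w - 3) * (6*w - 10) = 30*w^3 - 32*w^2 - 48*w + 30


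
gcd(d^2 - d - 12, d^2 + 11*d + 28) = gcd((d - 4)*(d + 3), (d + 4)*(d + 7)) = 1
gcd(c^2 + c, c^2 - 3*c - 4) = c + 1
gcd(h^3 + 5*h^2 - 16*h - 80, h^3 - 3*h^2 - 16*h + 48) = h^2 - 16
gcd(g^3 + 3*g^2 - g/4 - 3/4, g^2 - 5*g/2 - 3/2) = g + 1/2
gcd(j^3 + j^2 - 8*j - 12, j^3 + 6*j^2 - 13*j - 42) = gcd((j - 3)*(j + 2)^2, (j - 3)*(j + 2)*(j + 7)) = j^2 - j - 6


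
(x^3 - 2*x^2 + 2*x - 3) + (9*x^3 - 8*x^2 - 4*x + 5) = 10*x^3 - 10*x^2 - 2*x + 2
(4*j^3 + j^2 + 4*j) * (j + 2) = 4*j^4 + 9*j^3 + 6*j^2 + 8*j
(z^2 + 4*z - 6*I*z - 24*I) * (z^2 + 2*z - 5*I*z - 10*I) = z^4 + 6*z^3 - 11*I*z^3 - 22*z^2 - 66*I*z^2 - 180*z - 88*I*z - 240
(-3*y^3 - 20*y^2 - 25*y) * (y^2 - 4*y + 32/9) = -3*y^5 - 8*y^4 + 133*y^3/3 + 260*y^2/9 - 800*y/9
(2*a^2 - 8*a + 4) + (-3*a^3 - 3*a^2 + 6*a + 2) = -3*a^3 - a^2 - 2*a + 6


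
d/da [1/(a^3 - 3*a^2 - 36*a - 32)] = 3*(-a^2 + 2*a + 12)/(-a^3 + 3*a^2 + 36*a + 32)^2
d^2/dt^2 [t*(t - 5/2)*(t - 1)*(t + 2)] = 12*t^2 - 9*t - 9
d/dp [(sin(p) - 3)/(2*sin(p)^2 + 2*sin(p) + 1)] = (12*sin(p) + cos(2*p) + 6)*cos(p)/(2*sin(p) - cos(2*p) + 2)^2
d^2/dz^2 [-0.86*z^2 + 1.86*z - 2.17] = -1.72000000000000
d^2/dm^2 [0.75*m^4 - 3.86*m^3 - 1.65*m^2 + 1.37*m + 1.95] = 9.0*m^2 - 23.16*m - 3.3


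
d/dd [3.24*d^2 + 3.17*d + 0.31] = 6.48*d + 3.17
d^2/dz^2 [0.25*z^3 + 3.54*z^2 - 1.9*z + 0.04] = 1.5*z + 7.08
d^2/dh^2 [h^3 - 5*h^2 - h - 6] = 6*h - 10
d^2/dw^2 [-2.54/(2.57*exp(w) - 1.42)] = (-16.776446*exp(w) - 9.269476)*exp(w)/(2.57*exp(w) - 1.42)^3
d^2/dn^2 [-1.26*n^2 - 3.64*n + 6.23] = -2.52000000000000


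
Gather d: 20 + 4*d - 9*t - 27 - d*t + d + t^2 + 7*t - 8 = d*(5 - t) + t^2 - 2*t - 15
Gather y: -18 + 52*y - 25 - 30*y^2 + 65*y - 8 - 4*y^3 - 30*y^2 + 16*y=-4*y^3 - 60*y^2 + 133*y - 51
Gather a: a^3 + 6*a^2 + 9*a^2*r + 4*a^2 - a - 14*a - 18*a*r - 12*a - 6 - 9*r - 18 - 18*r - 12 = a^3 + a^2*(9*r + 10) + a*(-18*r - 27) - 27*r - 36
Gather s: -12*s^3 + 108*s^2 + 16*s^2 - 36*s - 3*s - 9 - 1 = -12*s^3 + 124*s^2 - 39*s - 10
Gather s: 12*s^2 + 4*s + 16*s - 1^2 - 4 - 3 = 12*s^2 + 20*s - 8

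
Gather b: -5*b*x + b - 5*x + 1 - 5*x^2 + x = b*(1 - 5*x) - 5*x^2 - 4*x + 1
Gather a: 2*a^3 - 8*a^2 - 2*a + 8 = 2*a^3 - 8*a^2 - 2*a + 8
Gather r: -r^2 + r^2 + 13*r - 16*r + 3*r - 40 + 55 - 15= 0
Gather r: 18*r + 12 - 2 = 18*r + 10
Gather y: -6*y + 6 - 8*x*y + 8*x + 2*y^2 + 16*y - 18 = 8*x + 2*y^2 + y*(10 - 8*x) - 12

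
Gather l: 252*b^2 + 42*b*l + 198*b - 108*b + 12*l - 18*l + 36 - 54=252*b^2 + 90*b + l*(42*b - 6) - 18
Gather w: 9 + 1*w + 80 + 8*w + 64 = 9*w + 153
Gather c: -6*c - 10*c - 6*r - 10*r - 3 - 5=-16*c - 16*r - 8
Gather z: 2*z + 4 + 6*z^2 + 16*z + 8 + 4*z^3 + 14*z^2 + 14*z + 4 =4*z^3 + 20*z^2 + 32*z + 16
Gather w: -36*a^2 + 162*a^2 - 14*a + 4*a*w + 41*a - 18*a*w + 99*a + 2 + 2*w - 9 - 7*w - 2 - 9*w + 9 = 126*a^2 + 126*a + w*(-14*a - 14)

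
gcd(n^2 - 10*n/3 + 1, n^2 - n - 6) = n - 3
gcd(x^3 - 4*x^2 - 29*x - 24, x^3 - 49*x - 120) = x^2 - 5*x - 24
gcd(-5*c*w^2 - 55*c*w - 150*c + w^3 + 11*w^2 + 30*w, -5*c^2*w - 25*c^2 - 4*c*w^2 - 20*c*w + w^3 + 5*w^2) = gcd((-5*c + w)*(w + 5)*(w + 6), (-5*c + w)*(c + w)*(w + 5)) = -5*c*w - 25*c + w^2 + 5*w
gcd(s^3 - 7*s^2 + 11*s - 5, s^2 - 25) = s - 5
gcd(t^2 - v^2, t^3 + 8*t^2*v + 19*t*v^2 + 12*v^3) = t + v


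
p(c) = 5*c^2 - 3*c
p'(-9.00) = -93.00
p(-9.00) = 432.00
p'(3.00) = 27.00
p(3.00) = 36.00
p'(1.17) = 8.70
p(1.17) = 3.33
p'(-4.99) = -52.90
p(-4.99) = 139.47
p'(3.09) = 27.90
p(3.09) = 38.47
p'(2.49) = 21.90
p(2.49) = 23.53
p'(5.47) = 51.70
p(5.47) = 133.19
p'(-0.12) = -4.20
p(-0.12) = 0.43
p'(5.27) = 49.70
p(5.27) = 123.05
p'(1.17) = 8.70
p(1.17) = 3.33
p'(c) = 10*c - 3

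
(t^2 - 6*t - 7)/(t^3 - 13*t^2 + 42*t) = (t + 1)/(t*(t - 6))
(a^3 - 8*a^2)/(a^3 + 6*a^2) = (a - 8)/(a + 6)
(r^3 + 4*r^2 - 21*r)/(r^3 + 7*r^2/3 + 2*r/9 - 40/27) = 27*r*(r^2 + 4*r - 21)/(27*r^3 + 63*r^2 + 6*r - 40)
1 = 1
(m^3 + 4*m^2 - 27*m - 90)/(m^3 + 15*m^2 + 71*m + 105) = (m^2 + m - 30)/(m^2 + 12*m + 35)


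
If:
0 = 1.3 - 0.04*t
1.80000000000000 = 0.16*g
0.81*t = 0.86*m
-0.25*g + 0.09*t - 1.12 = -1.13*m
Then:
No Solution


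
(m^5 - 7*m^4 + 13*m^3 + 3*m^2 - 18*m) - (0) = m^5 - 7*m^4 + 13*m^3 + 3*m^2 - 18*m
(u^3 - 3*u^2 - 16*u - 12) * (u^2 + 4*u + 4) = u^5 + u^4 - 24*u^3 - 88*u^2 - 112*u - 48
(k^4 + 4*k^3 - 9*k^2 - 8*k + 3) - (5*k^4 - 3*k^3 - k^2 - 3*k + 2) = -4*k^4 + 7*k^3 - 8*k^2 - 5*k + 1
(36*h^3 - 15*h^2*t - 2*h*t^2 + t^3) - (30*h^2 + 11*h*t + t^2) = 36*h^3 - 15*h^2*t - 30*h^2 - 2*h*t^2 - 11*h*t + t^3 - t^2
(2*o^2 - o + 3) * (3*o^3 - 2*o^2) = 6*o^5 - 7*o^4 + 11*o^3 - 6*o^2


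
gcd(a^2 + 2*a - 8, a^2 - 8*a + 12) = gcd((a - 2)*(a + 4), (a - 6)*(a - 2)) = a - 2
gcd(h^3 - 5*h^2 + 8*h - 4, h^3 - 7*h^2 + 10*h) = h - 2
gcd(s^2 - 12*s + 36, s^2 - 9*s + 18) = s - 6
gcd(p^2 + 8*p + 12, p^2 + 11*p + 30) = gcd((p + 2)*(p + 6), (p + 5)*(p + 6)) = p + 6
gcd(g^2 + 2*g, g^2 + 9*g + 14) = g + 2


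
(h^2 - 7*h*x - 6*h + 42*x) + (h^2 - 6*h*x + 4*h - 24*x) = 2*h^2 - 13*h*x - 2*h + 18*x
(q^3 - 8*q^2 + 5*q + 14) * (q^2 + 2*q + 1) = q^5 - 6*q^4 - 10*q^3 + 16*q^2 + 33*q + 14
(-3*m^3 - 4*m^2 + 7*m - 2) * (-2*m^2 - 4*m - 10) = 6*m^5 + 20*m^4 + 32*m^3 + 16*m^2 - 62*m + 20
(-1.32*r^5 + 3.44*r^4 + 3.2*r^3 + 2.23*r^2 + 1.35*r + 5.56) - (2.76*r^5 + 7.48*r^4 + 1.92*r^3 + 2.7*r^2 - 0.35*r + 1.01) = -4.08*r^5 - 4.04*r^4 + 1.28*r^3 - 0.47*r^2 + 1.7*r + 4.55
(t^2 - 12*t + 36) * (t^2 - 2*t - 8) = t^4 - 14*t^3 + 52*t^2 + 24*t - 288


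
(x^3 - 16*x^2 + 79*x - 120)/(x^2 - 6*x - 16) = (x^2 - 8*x + 15)/(x + 2)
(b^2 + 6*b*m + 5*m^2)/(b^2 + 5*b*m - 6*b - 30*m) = (b + m)/(b - 6)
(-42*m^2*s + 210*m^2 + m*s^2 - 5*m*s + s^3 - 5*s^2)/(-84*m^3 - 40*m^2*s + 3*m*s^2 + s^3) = (s - 5)/(2*m + s)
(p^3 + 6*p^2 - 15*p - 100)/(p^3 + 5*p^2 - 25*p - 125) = (p - 4)/(p - 5)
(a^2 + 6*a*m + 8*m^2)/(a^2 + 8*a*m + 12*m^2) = (a + 4*m)/(a + 6*m)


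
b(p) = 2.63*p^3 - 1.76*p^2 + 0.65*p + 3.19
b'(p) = 7.89*p^2 - 3.52*p + 0.65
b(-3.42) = -124.82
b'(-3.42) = 104.97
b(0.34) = 3.31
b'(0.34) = 0.37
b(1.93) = 16.80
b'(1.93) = 23.25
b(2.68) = 42.92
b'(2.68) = 47.89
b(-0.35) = 2.63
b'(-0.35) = 2.85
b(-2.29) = -39.11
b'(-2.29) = 50.09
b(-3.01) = -86.43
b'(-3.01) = 82.73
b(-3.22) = -104.96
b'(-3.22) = 93.79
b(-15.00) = -9278.81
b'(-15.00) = 1828.70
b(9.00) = 1783.75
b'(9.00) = 608.06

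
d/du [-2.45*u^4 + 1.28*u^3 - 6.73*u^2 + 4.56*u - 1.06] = -9.8*u^3 + 3.84*u^2 - 13.46*u + 4.56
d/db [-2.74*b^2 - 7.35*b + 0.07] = -5.48*b - 7.35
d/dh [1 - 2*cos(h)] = 2*sin(h)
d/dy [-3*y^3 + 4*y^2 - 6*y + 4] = -9*y^2 + 8*y - 6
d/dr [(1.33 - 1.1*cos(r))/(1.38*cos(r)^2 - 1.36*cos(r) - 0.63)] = (-1.518*cos(r)^2 + 3.6708*cos(r) - 2.5018)*sin(r)/(1.9044*cos(r)^4 - 3.7536*cos(r)^3 + 0.1108*cos(r)^2 + 1.7136*cos(r) + 0.3969)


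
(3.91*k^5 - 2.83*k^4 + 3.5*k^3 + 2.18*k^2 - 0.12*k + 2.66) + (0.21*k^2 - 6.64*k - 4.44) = 3.91*k^5 - 2.83*k^4 + 3.5*k^3 + 2.39*k^2 - 6.76*k - 1.78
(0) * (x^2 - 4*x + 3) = 0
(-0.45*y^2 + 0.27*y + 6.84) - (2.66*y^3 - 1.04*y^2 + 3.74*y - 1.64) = -2.66*y^3 + 0.59*y^2 - 3.47*y + 8.48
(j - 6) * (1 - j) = -j^2 + 7*j - 6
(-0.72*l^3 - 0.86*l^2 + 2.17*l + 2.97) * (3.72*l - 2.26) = -2.6784*l^4 - 1.572*l^3 + 10.016*l^2 + 6.1442*l - 6.7122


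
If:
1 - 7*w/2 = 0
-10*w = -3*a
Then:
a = 20/21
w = 2/7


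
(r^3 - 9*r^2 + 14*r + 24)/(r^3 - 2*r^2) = (r^3 - 9*r^2 + 14*r + 24)/(r^2*(r - 2))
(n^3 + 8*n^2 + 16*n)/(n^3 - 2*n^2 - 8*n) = (n^2 + 8*n + 16)/(n^2 - 2*n - 8)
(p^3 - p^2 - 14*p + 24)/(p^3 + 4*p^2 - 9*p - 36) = (p - 2)/(p + 3)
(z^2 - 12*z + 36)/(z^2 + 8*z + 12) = (z^2 - 12*z + 36)/(z^2 + 8*z + 12)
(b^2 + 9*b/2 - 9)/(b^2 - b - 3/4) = 2*(b + 6)/(2*b + 1)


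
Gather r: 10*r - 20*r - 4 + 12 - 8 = -10*r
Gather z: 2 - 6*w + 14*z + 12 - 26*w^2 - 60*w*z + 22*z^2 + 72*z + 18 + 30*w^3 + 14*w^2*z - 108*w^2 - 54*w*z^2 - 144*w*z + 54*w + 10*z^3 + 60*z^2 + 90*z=30*w^3 - 134*w^2 + 48*w + 10*z^3 + z^2*(82 - 54*w) + z*(14*w^2 - 204*w + 176) + 32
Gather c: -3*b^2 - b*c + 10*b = -3*b^2 - b*c + 10*b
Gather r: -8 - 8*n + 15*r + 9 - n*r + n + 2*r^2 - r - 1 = -7*n + 2*r^2 + r*(14 - n)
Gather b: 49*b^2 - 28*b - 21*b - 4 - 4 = 49*b^2 - 49*b - 8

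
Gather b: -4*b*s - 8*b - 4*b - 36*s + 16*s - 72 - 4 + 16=b*(-4*s - 12) - 20*s - 60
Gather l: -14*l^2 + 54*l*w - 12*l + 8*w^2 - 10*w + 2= -14*l^2 + l*(54*w - 12) + 8*w^2 - 10*w + 2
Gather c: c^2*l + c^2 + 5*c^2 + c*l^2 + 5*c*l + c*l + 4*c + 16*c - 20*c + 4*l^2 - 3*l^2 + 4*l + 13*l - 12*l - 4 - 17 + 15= c^2*(l + 6) + c*(l^2 + 6*l) + l^2 + 5*l - 6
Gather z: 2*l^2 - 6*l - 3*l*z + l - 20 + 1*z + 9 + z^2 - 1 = 2*l^2 - 5*l + z^2 + z*(1 - 3*l) - 12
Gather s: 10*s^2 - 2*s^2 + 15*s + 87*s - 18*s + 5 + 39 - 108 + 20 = 8*s^2 + 84*s - 44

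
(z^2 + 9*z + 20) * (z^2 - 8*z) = z^4 + z^3 - 52*z^2 - 160*z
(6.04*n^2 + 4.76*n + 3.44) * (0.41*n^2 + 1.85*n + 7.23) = 2.4764*n^4 + 13.1256*n^3 + 53.8856*n^2 + 40.7788*n + 24.8712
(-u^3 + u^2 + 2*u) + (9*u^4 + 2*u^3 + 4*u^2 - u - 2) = 9*u^4 + u^3 + 5*u^2 + u - 2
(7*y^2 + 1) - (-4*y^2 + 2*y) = 11*y^2 - 2*y + 1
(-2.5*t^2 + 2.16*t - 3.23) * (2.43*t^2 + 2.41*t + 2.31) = -6.075*t^4 - 0.776199999999999*t^3 - 8.4183*t^2 - 2.7947*t - 7.4613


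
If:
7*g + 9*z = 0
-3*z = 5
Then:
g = 15/7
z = -5/3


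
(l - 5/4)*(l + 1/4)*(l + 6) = l^3 + 5*l^2 - 101*l/16 - 15/8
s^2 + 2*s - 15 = (s - 3)*(s + 5)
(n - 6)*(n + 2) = n^2 - 4*n - 12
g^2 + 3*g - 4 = (g - 1)*(g + 4)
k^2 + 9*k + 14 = (k + 2)*(k + 7)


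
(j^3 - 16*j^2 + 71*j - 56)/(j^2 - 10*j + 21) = (j^2 - 9*j + 8)/(j - 3)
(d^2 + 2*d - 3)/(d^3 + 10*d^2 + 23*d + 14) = (d^2 + 2*d - 3)/(d^3 + 10*d^2 + 23*d + 14)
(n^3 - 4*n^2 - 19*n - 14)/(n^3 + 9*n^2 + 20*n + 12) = (n - 7)/(n + 6)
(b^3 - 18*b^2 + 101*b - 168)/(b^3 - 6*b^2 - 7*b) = (b^2 - 11*b + 24)/(b*(b + 1))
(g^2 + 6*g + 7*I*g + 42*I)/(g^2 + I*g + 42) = (g + 6)/(g - 6*I)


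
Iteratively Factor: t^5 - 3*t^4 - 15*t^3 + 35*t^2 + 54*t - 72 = (t + 2)*(t^4 - 5*t^3 - 5*t^2 + 45*t - 36) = (t + 2)*(t + 3)*(t^3 - 8*t^2 + 19*t - 12) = (t - 3)*(t + 2)*(t + 3)*(t^2 - 5*t + 4) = (t - 4)*(t - 3)*(t + 2)*(t + 3)*(t - 1)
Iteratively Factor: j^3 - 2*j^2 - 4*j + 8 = (j - 2)*(j^2 - 4) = (j - 2)*(j + 2)*(j - 2)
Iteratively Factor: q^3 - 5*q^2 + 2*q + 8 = (q - 2)*(q^2 - 3*q - 4) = (q - 2)*(q + 1)*(q - 4)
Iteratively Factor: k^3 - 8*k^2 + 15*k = (k - 5)*(k^2 - 3*k) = (k - 5)*(k - 3)*(k)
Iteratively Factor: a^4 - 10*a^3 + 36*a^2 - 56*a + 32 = (a - 2)*(a^3 - 8*a^2 + 20*a - 16) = (a - 2)^2*(a^2 - 6*a + 8) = (a - 2)^3*(a - 4)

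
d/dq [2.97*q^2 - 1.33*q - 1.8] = 5.94*q - 1.33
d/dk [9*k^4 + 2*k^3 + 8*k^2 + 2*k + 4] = 36*k^3 + 6*k^2 + 16*k + 2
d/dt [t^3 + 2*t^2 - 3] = t*(3*t + 4)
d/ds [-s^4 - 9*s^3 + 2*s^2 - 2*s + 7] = -4*s^3 - 27*s^2 + 4*s - 2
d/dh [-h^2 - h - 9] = -2*h - 1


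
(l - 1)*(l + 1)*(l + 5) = l^3 + 5*l^2 - l - 5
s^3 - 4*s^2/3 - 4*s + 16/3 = (s - 2)*(s - 4/3)*(s + 2)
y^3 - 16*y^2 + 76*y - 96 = (y - 8)*(y - 6)*(y - 2)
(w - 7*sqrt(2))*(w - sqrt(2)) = w^2 - 8*sqrt(2)*w + 14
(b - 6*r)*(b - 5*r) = b^2 - 11*b*r + 30*r^2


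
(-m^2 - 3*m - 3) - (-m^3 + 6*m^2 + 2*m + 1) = m^3 - 7*m^2 - 5*m - 4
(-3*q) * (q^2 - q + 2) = -3*q^3 + 3*q^2 - 6*q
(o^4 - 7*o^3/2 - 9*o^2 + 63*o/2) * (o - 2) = o^5 - 11*o^4/2 - 2*o^3 + 99*o^2/2 - 63*o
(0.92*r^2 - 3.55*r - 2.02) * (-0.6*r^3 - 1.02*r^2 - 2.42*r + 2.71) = -0.552*r^5 + 1.1916*r^4 + 2.6066*r^3 + 13.1446*r^2 - 4.7321*r - 5.4742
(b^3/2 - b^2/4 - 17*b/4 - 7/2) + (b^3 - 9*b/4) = 3*b^3/2 - b^2/4 - 13*b/2 - 7/2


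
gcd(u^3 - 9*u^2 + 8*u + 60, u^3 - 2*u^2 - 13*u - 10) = u^2 - 3*u - 10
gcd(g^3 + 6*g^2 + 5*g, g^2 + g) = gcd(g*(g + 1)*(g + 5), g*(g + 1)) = g^2 + g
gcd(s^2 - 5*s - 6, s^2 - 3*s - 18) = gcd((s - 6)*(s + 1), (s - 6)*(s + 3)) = s - 6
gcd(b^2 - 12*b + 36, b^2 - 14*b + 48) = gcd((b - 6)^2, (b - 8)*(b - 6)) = b - 6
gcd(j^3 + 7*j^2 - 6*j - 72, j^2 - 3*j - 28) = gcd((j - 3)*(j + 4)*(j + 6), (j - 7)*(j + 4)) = j + 4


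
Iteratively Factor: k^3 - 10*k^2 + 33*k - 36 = (k - 3)*(k^2 - 7*k + 12) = (k - 4)*(k - 3)*(k - 3)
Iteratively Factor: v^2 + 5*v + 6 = (v + 2)*(v + 3)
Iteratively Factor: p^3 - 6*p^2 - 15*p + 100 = (p - 5)*(p^2 - p - 20) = (p - 5)^2*(p + 4)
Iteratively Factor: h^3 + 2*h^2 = (h + 2)*(h^2) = h*(h + 2)*(h)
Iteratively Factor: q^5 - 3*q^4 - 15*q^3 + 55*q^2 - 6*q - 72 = (q - 3)*(q^4 - 15*q^2 + 10*q + 24) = (q - 3)^2*(q^3 + 3*q^2 - 6*q - 8) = (q - 3)^2*(q - 2)*(q^2 + 5*q + 4) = (q - 3)^2*(q - 2)*(q + 4)*(q + 1)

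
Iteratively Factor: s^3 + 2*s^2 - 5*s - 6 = (s + 1)*(s^2 + s - 6) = (s + 1)*(s + 3)*(s - 2)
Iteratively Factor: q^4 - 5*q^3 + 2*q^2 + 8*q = (q - 2)*(q^3 - 3*q^2 - 4*q) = (q - 2)*(q + 1)*(q^2 - 4*q) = q*(q - 2)*(q + 1)*(q - 4)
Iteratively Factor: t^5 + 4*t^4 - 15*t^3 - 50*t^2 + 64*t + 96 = (t + 4)*(t^4 - 15*t^2 + 10*t + 24) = (t - 2)*(t + 4)*(t^3 + 2*t^2 - 11*t - 12) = (t - 2)*(t + 1)*(t + 4)*(t^2 + t - 12) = (t - 3)*(t - 2)*(t + 1)*(t + 4)*(t + 4)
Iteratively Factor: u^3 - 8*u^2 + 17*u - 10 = (u - 1)*(u^2 - 7*u + 10) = (u - 2)*(u - 1)*(u - 5)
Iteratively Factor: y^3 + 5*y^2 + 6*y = (y + 2)*(y^2 + 3*y) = (y + 2)*(y + 3)*(y)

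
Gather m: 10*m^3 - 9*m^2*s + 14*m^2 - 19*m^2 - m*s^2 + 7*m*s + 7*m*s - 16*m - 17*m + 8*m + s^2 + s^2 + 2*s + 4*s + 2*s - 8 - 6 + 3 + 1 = 10*m^3 + m^2*(-9*s - 5) + m*(-s^2 + 14*s - 25) + 2*s^2 + 8*s - 10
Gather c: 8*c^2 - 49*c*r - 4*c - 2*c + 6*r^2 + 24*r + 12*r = 8*c^2 + c*(-49*r - 6) + 6*r^2 + 36*r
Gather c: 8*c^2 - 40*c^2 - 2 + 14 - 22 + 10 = -32*c^2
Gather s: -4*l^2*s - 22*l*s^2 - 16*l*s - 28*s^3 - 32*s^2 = -28*s^3 + s^2*(-22*l - 32) + s*(-4*l^2 - 16*l)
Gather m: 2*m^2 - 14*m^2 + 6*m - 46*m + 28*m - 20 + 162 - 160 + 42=-12*m^2 - 12*m + 24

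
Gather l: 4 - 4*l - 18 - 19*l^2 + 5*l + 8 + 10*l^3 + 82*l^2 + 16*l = 10*l^3 + 63*l^2 + 17*l - 6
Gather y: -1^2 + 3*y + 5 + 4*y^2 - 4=4*y^2 + 3*y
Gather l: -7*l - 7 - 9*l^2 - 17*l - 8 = -9*l^2 - 24*l - 15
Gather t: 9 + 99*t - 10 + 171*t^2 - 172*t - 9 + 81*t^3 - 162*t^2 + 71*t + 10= 81*t^3 + 9*t^2 - 2*t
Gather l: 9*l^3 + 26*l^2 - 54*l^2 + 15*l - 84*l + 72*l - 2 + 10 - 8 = 9*l^3 - 28*l^2 + 3*l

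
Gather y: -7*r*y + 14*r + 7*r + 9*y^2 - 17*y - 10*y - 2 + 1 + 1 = 21*r + 9*y^2 + y*(-7*r - 27)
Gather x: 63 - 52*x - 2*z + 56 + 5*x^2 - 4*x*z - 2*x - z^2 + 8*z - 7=5*x^2 + x*(-4*z - 54) - z^2 + 6*z + 112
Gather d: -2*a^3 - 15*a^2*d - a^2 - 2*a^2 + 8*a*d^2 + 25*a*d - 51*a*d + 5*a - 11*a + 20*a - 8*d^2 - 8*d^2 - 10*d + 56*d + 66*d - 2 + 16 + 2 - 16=-2*a^3 - 3*a^2 + 14*a + d^2*(8*a - 16) + d*(-15*a^2 - 26*a + 112)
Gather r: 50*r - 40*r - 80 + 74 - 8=10*r - 14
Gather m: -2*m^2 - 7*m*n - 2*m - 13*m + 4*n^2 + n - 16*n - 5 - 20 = -2*m^2 + m*(-7*n - 15) + 4*n^2 - 15*n - 25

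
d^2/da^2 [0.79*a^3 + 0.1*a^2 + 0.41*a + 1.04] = 4.74*a + 0.2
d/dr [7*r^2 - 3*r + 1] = 14*r - 3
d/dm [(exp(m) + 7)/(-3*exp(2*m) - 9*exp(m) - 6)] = ((exp(m) + 7)*(2*exp(m) + 3) - exp(2*m) - 3*exp(m) - 2)*exp(m)/(3*(exp(2*m) + 3*exp(m) + 2)^2)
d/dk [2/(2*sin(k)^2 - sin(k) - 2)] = 2*(1 - 4*sin(k))*cos(k)/(sin(k) + cos(2*k) + 1)^2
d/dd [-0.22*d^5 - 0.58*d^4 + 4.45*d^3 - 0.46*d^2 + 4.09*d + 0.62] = -1.1*d^4 - 2.32*d^3 + 13.35*d^2 - 0.92*d + 4.09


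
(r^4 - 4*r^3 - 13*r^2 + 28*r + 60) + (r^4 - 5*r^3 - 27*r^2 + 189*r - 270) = 2*r^4 - 9*r^3 - 40*r^2 + 217*r - 210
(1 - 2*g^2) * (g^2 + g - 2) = -2*g^4 - 2*g^3 + 5*g^2 + g - 2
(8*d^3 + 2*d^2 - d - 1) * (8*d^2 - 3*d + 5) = 64*d^5 - 8*d^4 + 26*d^3 + 5*d^2 - 2*d - 5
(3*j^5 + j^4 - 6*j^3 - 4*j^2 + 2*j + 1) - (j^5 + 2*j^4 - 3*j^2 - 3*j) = 2*j^5 - j^4 - 6*j^3 - j^2 + 5*j + 1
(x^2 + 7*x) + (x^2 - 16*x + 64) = 2*x^2 - 9*x + 64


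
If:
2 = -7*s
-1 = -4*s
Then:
No Solution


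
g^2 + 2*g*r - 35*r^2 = (g - 5*r)*(g + 7*r)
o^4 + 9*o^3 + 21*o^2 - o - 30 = (o - 1)*(o + 2)*(o + 3)*(o + 5)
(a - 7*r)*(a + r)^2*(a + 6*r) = a^4 + a^3*r - 43*a^2*r^2 - 85*a*r^3 - 42*r^4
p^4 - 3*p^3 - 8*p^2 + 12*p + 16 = (p - 4)*(p - 2)*(p + 1)*(p + 2)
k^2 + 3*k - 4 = (k - 1)*(k + 4)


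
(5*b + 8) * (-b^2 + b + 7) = -5*b^3 - 3*b^2 + 43*b + 56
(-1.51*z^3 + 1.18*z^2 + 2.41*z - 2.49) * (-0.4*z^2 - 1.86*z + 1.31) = 0.604*z^5 + 2.3366*z^4 - 5.1369*z^3 - 1.9408*z^2 + 7.7885*z - 3.2619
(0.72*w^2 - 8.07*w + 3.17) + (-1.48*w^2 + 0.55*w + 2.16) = -0.76*w^2 - 7.52*w + 5.33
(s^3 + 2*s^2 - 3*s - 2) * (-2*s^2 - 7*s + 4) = -2*s^5 - 11*s^4 - 4*s^3 + 33*s^2 + 2*s - 8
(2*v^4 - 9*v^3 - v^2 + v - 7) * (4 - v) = -2*v^5 + 17*v^4 - 35*v^3 - 5*v^2 + 11*v - 28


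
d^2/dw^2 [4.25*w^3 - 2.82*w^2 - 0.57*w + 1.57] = 25.5*w - 5.64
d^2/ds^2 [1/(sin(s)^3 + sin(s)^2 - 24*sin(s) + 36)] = (-9*sin(s)^6 - 11*sin(s)^5 + 56*sin(s)^4 + 412*sin(s)^3 - 570*sin(s)^2 - 1224*sin(s) + 1080)/(sin(s)^3 + sin(s)^2 - 24*sin(s) + 36)^3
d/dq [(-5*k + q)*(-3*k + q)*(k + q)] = 7*k^2 - 14*k*q + 3*q^2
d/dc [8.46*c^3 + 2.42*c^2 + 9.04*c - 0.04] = 25.38*c^2 + 4.84*c + 9.04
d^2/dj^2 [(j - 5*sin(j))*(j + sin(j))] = 4*j*sin(j) + 20*sin(j)^2 - 8*cos(j) - 8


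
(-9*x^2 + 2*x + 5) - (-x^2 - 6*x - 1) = -8*x^2 + 8*x + 6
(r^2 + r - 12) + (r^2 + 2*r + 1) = 2*r^2 + 3*r - 11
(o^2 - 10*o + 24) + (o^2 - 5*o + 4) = 2*o^2 - 15*o + 28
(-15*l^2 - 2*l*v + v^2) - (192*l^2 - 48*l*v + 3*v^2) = -207*l^2 + 46*l*v - 2*v^2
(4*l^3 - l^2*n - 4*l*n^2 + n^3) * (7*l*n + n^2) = 28*l^4*n - 3*l^3*n^2 - 29*l^2*n^3 + 3*l*n^4 + n^5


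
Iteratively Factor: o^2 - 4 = (o - 2)*(o + 2)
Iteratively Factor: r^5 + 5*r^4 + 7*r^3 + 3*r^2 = (r + 3)*(r^4 + 2*r^3 + r^2) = r*(r + 3)*(r^3 + 2*r^2 + r) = r*(r + 1)*(r + 3)*(r^2 + r) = r*(r + 1)^2*(r + 3)*(r)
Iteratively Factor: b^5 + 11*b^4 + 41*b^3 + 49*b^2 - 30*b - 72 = (b + 4)*(b^4 + 7*b^3 + 13*b^2 - 3*b - 18) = (b + 3)*(b + 4)*(b^3 + 4*b^2 + b - 6) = (b - 1)*(b + 3)*(b + 4)*(b^2 + 5*b + 6) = (b - 1)*(b + 2)*(b + 3)*(b + 4)*(b + 3)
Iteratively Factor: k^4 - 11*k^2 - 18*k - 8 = (k - 4)*(k^3 + 4*k^2 + 5*k + 2) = (k - 4)*(k + 1)*(k^2 + 3*k + 2) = (k - 4)*(k + 1)^2*(k + 2)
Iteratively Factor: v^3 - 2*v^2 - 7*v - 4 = (v + 1)*(v^2 - 3*v - 4) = (v + 1)^2*(v - 4)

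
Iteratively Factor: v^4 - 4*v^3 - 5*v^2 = (v)*(v^3 - 4*v^2 - 5*v) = v*(v + 1)*(v^2 - 5*v) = v^2*(v + 1)*(v - 5)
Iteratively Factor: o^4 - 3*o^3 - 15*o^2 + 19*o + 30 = (o + 3)*(o^3 - 6*o^2 + 3*o + 10) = (o - 5)*(o + 3)*(o^2 - o - 2) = (o - 5)*(o + 1)*(o + 3)*(o - 2)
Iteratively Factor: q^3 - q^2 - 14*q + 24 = (q - 2)*(q^2 + q - 12) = (q - 3)*(q - 2)*(q + 4)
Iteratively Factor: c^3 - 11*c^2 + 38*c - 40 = (c - 2)*(c^2 - 9*c + 20) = (c - 4)*(c - 2)*(c - 5)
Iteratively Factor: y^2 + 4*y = (y)*(y + 4)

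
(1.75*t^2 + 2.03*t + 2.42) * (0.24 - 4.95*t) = -8.6625*t^3 - 9.6285*t^2 - 11.4918*t + 0.5808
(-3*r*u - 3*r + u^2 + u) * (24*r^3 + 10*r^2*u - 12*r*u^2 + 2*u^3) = -72*r^4*u - 72*r^4 - 6*r^3*u^2 - 6*r^3*u + 46*r^2*u^3 + 46*r^2*u^2 - 18*r*u^4 - 18*r*u^3 + 2*u^5 + 2*u^4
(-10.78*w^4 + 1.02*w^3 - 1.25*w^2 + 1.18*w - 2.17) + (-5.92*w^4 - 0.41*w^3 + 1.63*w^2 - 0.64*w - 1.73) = -16.7*w^4 + 0.61*w^3 + 0.38*w^2 + 0.54*w - 3.9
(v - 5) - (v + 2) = -7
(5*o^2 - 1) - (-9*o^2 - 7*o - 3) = 14*o^2 + 7*o + 2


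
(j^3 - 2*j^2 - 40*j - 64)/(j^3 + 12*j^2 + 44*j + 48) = (j - 8)/(j + 6)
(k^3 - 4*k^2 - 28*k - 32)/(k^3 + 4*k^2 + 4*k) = (k - 8)/k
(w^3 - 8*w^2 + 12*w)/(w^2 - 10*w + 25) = w*(w^2 - 8*w + 12)/(w^2 - 10*w + 25)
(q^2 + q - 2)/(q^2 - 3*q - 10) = (q - 1)/(q - 5)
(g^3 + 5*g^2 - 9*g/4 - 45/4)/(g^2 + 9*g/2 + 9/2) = (2*g^2 + 7*g - 15)/(2*(g + 3))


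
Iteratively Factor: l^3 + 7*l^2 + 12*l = (l + 4)*(l^2 + 3*l) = (l + 3)*(l + 4)*(l)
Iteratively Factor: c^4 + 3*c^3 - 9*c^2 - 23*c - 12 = (c + 1)*(c^3 + 2*c^2 - 11*c - 12) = (c + 1)^2*(c^2 + c - 12) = (c + 1)^2*(c + 4)*(c - 3)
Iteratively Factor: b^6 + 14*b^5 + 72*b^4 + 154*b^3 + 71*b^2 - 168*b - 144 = (b + 3)*(b^5 + 11*b^4 + 39*b^3 + 37*b^2 - 40*b - 48) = (b + 1)*(b + 3)*(b^4 + 10*b^3 + 29*b^2 + 8*b - 48) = (b + 1)*(b + 3)^2*(b^3 + 7*b^2 + 8*b - 16) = (b - 1)*(b + 1)*(b + 3)^2*(b^2 + 8*b + 16) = (b - 1)*(b + 1)*(b + 3)^2*(b + 4)*(b + 4)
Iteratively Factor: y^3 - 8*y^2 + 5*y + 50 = (y - 5)*(y^2 - 3*y - 10) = (y - 5)^2*(y + 2)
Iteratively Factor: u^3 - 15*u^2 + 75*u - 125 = (u - 5)*(u^2 - 10*u + 25) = (u - 5)^2*(u - 5)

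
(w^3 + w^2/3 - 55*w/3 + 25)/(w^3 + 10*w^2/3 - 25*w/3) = (w - 3)/w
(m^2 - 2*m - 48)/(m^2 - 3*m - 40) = (m + 6)/(m + 5)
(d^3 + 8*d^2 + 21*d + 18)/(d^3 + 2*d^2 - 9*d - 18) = (d + 3)/(d - 3)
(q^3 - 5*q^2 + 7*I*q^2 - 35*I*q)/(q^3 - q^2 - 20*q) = (q + 7*I)/(q + 4)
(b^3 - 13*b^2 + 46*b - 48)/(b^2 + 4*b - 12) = (b^2 - 11*b + 24)/(b + 6)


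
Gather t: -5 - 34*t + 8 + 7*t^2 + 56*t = 7*t^2 + 22*t + 3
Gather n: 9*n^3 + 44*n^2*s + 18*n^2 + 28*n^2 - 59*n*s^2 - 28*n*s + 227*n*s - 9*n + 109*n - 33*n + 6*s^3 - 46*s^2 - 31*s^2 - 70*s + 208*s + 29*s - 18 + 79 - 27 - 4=9*n^3 + n^2*(44*s + 46) + n*(-59*s^2 + 199*s + 67) + 6*s^3 - 77*s^2 + 167*s + 30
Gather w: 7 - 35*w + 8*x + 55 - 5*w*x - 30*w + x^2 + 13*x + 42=w*(-5*x - 65) + x^2 + 21*x + 104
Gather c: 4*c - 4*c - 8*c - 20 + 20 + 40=40 - 8*c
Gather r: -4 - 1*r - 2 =-r - 6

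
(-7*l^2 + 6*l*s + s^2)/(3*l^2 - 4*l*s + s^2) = (7*l + s)/(-3*l + s)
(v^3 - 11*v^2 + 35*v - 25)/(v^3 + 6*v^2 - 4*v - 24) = (v^3 - 11*v^2 + 35*v - 25)/(v^3 + 6*v^2 - 4*v - 24)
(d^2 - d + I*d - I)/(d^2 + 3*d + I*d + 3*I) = (d - 1)/(d + 3)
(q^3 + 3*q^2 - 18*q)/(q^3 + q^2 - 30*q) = (q - 3)/(q - 5)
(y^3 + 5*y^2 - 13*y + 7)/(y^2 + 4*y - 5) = (y^2 + 6*y - 7)/(y + 5)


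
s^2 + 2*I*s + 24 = (s - 4*I)*(s + 6*I)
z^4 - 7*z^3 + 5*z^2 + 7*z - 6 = (z - 6)*(z - 1)^2*(z + 1)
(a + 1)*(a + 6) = a^2 + 7*a + 6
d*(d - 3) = d^2 - 3*d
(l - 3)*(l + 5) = l^2 + 2*l - 15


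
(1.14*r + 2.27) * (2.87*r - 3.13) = 3.2718*r^2 + 2.9467*r - 7.1051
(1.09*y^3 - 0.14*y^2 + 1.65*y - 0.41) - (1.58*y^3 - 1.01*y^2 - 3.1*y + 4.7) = -0.49*y^3 + 0.87*y^2 + 4.75*y - 5.11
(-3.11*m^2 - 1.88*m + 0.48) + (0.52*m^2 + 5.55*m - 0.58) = -2.59*m^2 + 3.67*m - 0.1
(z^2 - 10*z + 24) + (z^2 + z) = 2*z^2 - 9*z + 24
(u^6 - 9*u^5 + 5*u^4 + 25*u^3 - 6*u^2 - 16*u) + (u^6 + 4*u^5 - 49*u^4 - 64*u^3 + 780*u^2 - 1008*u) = 2*u^6 - 5*u^5 - 44*u^4 - 39*u^3 + 774*u^2 - 1024*u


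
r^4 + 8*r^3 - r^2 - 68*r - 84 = (r - 3)*(r + 2)^2*(r + 7)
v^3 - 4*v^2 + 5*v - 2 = (v - 2)*(v - 1)^2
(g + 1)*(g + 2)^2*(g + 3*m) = g^4 + 3*g^3*m + 5*g^3 + 15*g^2*m + 8*g^2 + 24*g*m + 4*g + 12*m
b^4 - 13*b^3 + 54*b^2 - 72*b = b*(b - 6)*(b - 4)*(b - 3)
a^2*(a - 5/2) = a^3 - 5*a^2/2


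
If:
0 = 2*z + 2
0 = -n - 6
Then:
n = -6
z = -1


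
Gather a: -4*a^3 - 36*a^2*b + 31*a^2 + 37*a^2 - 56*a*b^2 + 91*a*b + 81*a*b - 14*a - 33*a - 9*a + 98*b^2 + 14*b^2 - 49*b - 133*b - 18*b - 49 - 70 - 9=-4*a^3 + a^2*(68 - 36*b) + a*(-56*b^2 + 172*b - 56) + 112*b^2 - 200*b - 128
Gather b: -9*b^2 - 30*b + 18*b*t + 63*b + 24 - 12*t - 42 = -9*b^2 + b*(18*t + 33) - 12*t - 18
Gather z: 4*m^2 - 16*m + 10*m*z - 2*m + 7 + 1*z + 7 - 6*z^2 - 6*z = 4*m^2 - 18*m - 6*z^2 + z*(10*m - 5) + 14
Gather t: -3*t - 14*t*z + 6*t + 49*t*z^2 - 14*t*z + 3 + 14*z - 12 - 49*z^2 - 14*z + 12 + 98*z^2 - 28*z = t*(49*z^2 - 28*z + 3) + 49*z^2 - 28*z + 3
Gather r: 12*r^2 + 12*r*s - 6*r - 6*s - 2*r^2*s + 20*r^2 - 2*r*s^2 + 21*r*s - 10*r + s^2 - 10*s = r^2*(32 - 2*s) + r*(-2*s^2 + 33*s - 16) + s^2 - 16*s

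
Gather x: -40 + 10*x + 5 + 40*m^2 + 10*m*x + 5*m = 40*m^2 + 5*m + x*(10*m + 10) - 35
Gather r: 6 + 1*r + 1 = r + 7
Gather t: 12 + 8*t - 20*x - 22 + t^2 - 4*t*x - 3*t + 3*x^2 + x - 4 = t^2 + t*(5 - 4*x) + 3*x^2 - 19*x - 14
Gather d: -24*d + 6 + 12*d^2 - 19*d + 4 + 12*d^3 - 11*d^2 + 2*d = 12*d^3 + d^2 - 41*d + 10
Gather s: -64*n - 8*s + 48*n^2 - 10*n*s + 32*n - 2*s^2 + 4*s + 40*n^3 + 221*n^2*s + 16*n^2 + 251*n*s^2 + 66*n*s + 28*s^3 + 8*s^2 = 40*n^3 + 64*n^2 - 32*n + 28*s^3 + s^2*(251*n + 6) + s*(221*n^2 + 56*n - 4)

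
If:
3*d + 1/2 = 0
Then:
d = -1/6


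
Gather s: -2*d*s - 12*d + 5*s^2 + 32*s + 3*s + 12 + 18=-12*d + 5*s^2 + s*(35 - 2*d) + 30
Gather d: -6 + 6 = 0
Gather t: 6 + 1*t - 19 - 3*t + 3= -2*t - 10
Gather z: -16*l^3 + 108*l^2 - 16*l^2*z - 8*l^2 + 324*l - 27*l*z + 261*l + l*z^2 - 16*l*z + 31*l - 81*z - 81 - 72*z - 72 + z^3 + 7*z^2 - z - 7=-16*l^3 + 100*l^2 + 616*l + z^3 + z^2*(l + 7) + z*(-16*l^2 - 43*l - 154) - 160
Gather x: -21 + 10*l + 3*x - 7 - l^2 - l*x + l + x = -l^2 + 11*l + x*(4 - l) - 28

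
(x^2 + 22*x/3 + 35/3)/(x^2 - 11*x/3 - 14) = (x + 5)/(x - 6)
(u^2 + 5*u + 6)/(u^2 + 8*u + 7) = (u^2 + 5*u + 6)/(u^2 + 8*u + 7)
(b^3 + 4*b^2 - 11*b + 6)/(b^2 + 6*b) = b - 2 + 1/b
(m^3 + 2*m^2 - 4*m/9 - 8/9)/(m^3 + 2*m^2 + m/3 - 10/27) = 3*(3*m^2 + 4*m - 4)/(9*m^2 + 12*m - 5)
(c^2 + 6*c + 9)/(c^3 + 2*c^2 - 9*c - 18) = (c + 3)/(c^2 - c - 6)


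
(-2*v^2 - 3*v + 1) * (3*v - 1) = -6*v^3 - 7*v^2 + 6*v - 1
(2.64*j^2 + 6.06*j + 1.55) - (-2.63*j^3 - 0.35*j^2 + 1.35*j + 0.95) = 2.63*j^3 + 2.99*j^2 + 4.71*j + 0.6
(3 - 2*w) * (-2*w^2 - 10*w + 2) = 4*w^3 + 14*w^2 - 34*w + 6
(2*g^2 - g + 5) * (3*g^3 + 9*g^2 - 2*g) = 6*g^5 + 15*g^4 + 2*g^3 + 47*g^2 - 10*g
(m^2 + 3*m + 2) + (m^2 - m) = 2*m^2 + 2*m + 2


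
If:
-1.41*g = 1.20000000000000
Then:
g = -0.85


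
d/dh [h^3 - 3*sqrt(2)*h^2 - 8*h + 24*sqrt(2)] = 3*h^2 - 6*sqrt(2)*h - 8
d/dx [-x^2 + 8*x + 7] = 8 - 2*x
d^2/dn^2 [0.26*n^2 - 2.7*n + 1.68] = 0.520000000000000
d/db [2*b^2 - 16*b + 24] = 4*b - 16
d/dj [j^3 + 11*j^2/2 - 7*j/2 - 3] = 3*j^2 + 11*j - 7/2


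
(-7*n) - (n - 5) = 5 - 8*n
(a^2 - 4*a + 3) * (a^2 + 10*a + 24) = a^4 + 6*a^3 - 13*a^2 - 66*a + 72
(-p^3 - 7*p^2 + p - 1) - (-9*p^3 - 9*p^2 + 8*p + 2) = 8*p^3 + 2*p^2 - 7*p - 3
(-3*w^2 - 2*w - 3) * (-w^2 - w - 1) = 3*w^4 + 5*w^3 + 8*w^2 + 5*w + 3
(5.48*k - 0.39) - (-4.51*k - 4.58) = 9.99*k + 4.19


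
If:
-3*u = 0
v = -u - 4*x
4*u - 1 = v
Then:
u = 0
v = -1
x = 1/4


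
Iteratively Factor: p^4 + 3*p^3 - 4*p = (p + 2)*(p^3 + p^2 - 2*p) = p*(p + 2)*(p^2 + p - 2) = p*(p - 1)*(p + 2)*(p + 2)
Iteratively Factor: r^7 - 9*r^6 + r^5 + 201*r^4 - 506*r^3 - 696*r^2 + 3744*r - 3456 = (r - 4)*(r^6 - 5*r^5 - 19*r^4 + 125*r^3 - 6*r^2 - 720*r + 864) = (r - 4)*(r + 4)*(r^5 - 9*r^4 + 17*r^3 + 57*r^2 - 234*r + 216) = (r - 4)*(r - 2)*(r + 4)*(r^4 - 7*r^3 + 3*r^2 + 63*r - 108) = (r - 4)*(r - 3)*(r - 2)*(r + 4)*(r^3 - 4*r^2 - 9*r + 36) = (r - 4)*(r - 3)^2*(r - 2)*(r + 4)*(r^2 - r - 12) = (r - 4)^2*(r - 3)^2*(r - 2)*(r + 4)*(r + 3)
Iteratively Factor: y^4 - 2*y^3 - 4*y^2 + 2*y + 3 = (y + 1)*(y^3 - 3*y^2 - y + 3) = (y + 1)^2*(y^2 - 4*y + 3) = (y - 1)*(y + 1)^2*(y - 3)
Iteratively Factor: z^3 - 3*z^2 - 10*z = (z)*(z^2 - 3*z - 10) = z*(z + 2)*(z - 5)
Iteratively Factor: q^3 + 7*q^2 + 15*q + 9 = (q + 3)*(q^2 + 4*q + 3) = (q + 3)^2*(q + 1)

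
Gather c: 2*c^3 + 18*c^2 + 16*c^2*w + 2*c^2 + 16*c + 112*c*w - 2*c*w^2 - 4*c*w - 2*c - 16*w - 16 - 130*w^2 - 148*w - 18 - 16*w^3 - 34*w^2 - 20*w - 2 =2*c^3 + c^2*(16*w + 20) + c*(-2*w^2 + 108*w + 14) - 16*w^3 - 164*w^2 - 184*w - 36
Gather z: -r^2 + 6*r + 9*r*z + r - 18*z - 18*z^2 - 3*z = -r^2 + 7*r - 18*z^2 + z*(9*r - 21)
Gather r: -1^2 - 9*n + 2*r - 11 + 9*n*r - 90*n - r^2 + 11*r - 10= -99*n - r^2 + r*(9*n + 13) - 22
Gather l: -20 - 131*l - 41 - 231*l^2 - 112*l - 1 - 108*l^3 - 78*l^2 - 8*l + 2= -108*l^3 - 309*l^2 - 251*l - 60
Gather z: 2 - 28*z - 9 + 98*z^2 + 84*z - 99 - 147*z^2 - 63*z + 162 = -49*z^2 - 7*z + 56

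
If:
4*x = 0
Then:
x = 0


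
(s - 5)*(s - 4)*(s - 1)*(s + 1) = s^4 - 9*s^3 + 19*s^2 + 9*s - 20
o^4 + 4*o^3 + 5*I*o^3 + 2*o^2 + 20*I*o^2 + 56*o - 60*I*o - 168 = (o - 2)*(o + 6)*(o - 2*I)*(o + 7*I)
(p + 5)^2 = p^2 + 10*p + 25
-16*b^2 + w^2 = (-4*b + w)*(4*b + w)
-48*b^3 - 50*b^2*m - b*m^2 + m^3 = (-8*b + m)*(b + m)*(6*b + m)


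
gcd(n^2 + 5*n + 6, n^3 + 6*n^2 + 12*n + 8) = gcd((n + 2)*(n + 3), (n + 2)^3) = n + 2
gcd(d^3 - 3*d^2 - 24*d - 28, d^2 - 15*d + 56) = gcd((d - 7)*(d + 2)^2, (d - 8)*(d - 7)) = d - 7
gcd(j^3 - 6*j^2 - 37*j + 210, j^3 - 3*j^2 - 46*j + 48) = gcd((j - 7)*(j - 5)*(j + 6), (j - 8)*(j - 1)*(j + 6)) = j + 6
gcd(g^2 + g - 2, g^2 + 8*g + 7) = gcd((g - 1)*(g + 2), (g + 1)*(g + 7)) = 1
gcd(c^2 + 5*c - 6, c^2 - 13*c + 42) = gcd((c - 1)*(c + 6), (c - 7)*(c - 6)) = 1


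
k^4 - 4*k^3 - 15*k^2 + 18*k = k*(k - 6)*(k - 1)*(k + 3)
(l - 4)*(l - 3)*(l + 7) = l^3 - 37*l + 84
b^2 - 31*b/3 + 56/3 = (b - 8)*(b - 7/3)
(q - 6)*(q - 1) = q^2 - 7*q + 6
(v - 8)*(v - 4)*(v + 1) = v^3 - 11*v^2 + 20*v + 32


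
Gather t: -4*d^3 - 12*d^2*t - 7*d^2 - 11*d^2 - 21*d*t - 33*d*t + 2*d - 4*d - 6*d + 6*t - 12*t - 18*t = -4*d^3 - 18*d^2 - 8*d + t*(-12*d^2 - 54*d - 24)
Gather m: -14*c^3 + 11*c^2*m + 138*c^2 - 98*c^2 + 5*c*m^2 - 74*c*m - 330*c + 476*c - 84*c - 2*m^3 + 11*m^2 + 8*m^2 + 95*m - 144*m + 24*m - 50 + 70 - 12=-14*c^3 + 40*c^2 + 62*c - 2*m^3 + m^2*(5*c + 19) + m*(11*c^2 - 74*c - 25) + 8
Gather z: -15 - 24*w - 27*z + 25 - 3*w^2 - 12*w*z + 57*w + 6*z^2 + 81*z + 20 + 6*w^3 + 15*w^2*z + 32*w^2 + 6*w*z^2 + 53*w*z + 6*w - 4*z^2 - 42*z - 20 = 6*w^3 + 29*w^2 + 39*w + z^2*(6*w + 2) + z*(15*w^2 + 41*w + 12) + 10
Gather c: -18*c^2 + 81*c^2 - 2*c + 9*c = 63*c^2 + 7*c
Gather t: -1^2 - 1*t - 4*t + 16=15 - 5*t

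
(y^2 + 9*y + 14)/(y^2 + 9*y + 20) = (y^2 + 9*y + 14)/(y^2 + 9*y + 20)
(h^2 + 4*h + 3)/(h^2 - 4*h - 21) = (h + 1)/(h - 7)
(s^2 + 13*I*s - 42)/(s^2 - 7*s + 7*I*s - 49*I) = (s + 6*I)/(s - 7)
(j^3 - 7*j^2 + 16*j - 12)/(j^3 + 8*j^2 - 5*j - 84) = (j^2 - 4*j + 4)/(j^2 + 11*j + 28)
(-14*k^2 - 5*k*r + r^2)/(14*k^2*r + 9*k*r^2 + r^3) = (-7*k + r)/(r*(7*k + r))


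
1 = 1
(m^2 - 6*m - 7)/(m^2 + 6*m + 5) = (m - 7)/(m + 5)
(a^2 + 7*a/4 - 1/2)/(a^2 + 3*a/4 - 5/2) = (4*a - 1)/(4*a - 5)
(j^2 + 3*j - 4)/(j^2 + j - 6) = (j^2 + 3*j - 4)/(j^2 + j - 6)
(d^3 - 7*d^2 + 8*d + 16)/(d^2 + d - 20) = (d^2 - 3*d - 4)/(d + 5)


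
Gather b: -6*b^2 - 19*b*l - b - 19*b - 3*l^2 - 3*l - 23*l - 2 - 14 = -6*b^2 + b*(-19*l - 20) - 3*l^2 - 26*l - 16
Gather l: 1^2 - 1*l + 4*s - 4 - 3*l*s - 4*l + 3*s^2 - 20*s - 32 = l*(-3*s - 5) + 3*s^2 - 16*s - 35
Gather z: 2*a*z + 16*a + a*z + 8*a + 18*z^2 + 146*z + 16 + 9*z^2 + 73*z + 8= 24*a + 27*z^2 + z*(3*a + 219) + 24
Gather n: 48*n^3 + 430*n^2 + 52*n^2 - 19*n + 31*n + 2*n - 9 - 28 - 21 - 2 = 48*n^3 + 482*n^2 + 14*n - 60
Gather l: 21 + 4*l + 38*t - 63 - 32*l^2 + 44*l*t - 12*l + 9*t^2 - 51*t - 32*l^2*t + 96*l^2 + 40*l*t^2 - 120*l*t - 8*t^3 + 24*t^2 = l^2*(64 - 32*t) + l*(40*t^2 - 76*t - 8) - 8*t^3 + 33*t^2 - 13*t - 42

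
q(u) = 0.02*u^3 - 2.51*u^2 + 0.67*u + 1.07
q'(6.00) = -27.29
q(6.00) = -80.95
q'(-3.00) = 16.27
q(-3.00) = -24.07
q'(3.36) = -15.52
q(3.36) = -24.26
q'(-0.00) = 0.67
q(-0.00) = 1.07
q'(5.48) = -25.04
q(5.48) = -67.34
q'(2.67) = -12.31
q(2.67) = -14.65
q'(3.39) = -15.66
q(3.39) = -24.72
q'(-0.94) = 5.44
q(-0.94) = -1.79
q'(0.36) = -1.13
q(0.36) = 0.99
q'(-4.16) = 22.59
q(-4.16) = -46.59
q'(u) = 0.06*u^2 - 5.02*u + 0.67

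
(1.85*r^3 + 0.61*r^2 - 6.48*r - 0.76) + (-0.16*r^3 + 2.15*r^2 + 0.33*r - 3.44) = 1.69*r^3 + 2.76*r^2 - 6.15*r - 4.2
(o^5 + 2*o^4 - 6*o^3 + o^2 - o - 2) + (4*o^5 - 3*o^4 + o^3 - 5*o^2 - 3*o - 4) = 5*o^5 - o^4 - 5*o^3 - 4*o^2 - 4*o - 6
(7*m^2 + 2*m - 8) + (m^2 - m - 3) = 8*m^2 + m - 11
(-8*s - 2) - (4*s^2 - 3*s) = -4*s^2 - 5*s - 2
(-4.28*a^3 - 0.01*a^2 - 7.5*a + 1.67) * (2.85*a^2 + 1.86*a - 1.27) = -12.198*a^5 - 7.9893*a^4 - 15.958*a^3 - 9.1778*a^2 + 12.6312*a - 2.1209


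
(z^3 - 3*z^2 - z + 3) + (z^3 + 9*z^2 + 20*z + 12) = 2*z^3 + 6*z^2 + 19*z + 15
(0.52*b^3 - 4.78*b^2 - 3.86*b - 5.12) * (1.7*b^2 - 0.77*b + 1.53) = 0.884*b^5 - 8.5264*b^4 - 2.0858*b^3 - 13.0452*b^2 - 1.9634*b - 7.8336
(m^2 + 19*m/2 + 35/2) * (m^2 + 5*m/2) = m^4 + 12*m^3 + 165*m^2/4 + 175*m/4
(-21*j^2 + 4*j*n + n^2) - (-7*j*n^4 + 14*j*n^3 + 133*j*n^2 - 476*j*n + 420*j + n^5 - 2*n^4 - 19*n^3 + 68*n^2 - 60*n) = -21*j^2 + 7*j*n^4 - 14*j*n^3 - 133*j*n^2 + 480*j*n - 420*j - n^5 + 2*n^4 + 19*n^3 - 67*n^2 + 60*n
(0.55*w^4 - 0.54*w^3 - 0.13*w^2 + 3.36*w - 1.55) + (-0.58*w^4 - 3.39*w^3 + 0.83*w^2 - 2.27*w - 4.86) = -0.0299999999999999*w^4 - 3.93*w^3 + 0.7*w^2 + 1.09*w - 6.41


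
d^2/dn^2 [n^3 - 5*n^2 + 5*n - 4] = 6*n - 10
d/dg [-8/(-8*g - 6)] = -16/(4*g + 3)^2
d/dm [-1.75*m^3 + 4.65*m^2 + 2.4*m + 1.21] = -5.25*m^2 + 9.3*m + 2.4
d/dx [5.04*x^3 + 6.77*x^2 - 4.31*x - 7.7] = 15.12*x^2 + 13.54*x - 4.31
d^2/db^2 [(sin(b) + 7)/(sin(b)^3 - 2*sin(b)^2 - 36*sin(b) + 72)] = (-4*sin(b)^7 - 57*sin(b)^6 + 12*sin(b)^5 + 1472*sin(b)^4 + 2016*sin(b)^3 - 17904*sin(b)^2 - 22464*sin(b) + 25344)/(sin(b)^3 - 2*sin(b)^2 - 36*sin(b) + 72)^3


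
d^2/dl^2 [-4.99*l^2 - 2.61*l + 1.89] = -9.98000000000000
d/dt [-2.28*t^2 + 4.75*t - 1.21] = 4.75 - 4.56*t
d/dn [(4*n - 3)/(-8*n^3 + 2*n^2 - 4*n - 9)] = 4*(16*n^3 - 20*n^2 + 3*n - 12)/(64*n^6 - 32*n^5 + 68*n^4 + 128*n^3 - 20*n^2 + 72*n + 81)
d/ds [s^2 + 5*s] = 2*s + 5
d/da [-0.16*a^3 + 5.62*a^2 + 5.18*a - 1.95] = -0.48*a^2 + 11.24*a + 5.18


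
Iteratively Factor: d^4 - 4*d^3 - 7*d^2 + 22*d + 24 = (d + 2)*(d^3 - 6*d^2 + 5*d + 12) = (d - 4)*(d + 2)*(d^2 - 2*d - 3) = (d - 4)*(d - 3)*(d + 2)*(d + 1)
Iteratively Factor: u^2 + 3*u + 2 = (u + 2)*(u + 1)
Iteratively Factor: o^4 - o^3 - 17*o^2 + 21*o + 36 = (o - 3)*(o^3 + 2*o^2 - 11*o - 12) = (o - 3)*(o + 1)*(o^2 + o - 12) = (o - 3)*(o + 1)*(o + 4)*(o - 3)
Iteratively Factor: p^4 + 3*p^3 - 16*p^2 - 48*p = (p)*(p^3 + 3*p^2 - 16*p - 48) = p*(p + 3)*(p^2 - 16) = p*(p - 4)*(p + 3)*(p + 4)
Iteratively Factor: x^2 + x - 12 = (x + 4)*(x - 3)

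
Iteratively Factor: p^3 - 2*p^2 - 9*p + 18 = (p - 3)*(p^2 + p - 6) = (p - 3)*(p - 2)*(p + 3)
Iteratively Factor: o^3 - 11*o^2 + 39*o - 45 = (o - 3)*(o^2 - 8*o + 15) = (o - 3)^2*(o - 5)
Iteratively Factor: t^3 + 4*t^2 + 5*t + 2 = (t + 1)*(t^2 + 3*t + 2) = (t + 1)^2*(t + 2)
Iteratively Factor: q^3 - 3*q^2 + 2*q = (q)*(q^2 - 3*q + 2) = q*(q - 1)*(q - 2)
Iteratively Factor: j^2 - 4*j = (j - 4)*(j)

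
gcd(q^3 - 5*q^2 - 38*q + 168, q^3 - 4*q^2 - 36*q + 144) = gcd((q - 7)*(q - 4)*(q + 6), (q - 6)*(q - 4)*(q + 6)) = q^2 + 2*q - 24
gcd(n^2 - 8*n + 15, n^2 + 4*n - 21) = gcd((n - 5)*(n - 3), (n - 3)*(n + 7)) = n - 3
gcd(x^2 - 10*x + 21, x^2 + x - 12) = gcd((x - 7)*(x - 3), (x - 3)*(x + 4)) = x - 3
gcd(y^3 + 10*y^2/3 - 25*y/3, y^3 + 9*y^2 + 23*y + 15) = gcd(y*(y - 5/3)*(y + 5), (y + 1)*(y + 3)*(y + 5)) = y + 5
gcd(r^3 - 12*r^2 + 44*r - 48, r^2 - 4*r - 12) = r - 6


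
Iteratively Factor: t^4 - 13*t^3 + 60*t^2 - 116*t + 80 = (t - 4)*(t^3 - 9*t^2 + 24*t - 20) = (t - 4)*(t - 2)*(t^2 - 7*t + 10) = (t - 5)*(t - 4)*(t - 2)*(t - 2)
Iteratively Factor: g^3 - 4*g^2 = (g - 4)*(g^2) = g*(g - 4)*(g)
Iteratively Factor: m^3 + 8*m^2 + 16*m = (m + 4)*(m^2 + 4*m) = m*(m + 4)*(m + 4)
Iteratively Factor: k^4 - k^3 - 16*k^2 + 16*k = (k)*(k^3 - k^2 - 16*k + 16) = k*(k - 1)*(k^2 - 16) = k*(k - 4)*(k - 1)*(k + 4)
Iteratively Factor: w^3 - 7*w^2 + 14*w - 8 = (w - 2)*(w^2 - 5*w + 4) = (w - 4)*(w - 2)*(w - 1)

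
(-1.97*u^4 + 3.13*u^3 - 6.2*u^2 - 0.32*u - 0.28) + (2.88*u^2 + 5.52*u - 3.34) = -1.97*u^4 + 3.13*u^3 - 3.32*u^2 + 5.2*u - 3.62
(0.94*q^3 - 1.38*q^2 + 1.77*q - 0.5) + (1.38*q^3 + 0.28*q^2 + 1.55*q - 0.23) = 2.32*q^3 - 1.1*q^2 + 3.32*q - 0.73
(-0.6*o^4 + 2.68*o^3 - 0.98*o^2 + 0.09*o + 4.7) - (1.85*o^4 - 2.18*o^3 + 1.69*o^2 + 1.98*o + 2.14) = -2.45*o^4 + 4.86*o^3 - 2.67*o^2 - 1.89*o + 2.56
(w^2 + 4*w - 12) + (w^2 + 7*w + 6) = 2*w^2 + 11*w - 6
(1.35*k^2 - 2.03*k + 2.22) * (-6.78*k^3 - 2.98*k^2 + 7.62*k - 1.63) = -9.153*k^5 + 9.7404*k^4 + 1.2848*k^3 - 24.2847*k^2 + 20.2253*k - 3.6186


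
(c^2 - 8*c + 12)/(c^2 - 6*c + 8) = (c - 6)/(c - 4)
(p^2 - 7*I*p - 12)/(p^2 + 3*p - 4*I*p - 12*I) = (p - 3*I)/(p + 3)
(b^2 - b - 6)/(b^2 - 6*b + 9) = (b + 2)/(b - 3)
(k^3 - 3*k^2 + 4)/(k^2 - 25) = (k^3 - 3*k^2 + 4)/(k^2 - 25)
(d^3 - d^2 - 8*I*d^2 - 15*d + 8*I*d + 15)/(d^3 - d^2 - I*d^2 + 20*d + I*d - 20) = (d - 3*I)/(d + 4*I)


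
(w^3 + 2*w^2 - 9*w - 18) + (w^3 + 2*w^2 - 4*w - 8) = 2*w^3 + 4*w^2 - 13*w - 26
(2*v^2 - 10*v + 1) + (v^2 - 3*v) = 3*v^2 - 13*v + 1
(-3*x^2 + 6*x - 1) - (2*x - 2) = -3*x^2 + 4*x + 1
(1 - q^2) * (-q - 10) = q^3 + 10*q^2 - q - 10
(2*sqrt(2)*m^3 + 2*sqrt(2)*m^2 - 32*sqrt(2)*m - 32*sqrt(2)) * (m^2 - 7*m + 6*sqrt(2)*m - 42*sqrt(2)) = 2*sqrt(2)*m^5 - 12*sqrt(2)*m^4 + 24*m^4 - 144*m^3 - 46*sqrt(2)*m^3 - 552*m^2 + 192*sqrt(2)*m^2 + 224*sqrt(2)*m + 2304*m + 2688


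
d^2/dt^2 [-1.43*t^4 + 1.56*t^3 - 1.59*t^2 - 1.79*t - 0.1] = -17.16*t^2 + 9.36*t - 3.18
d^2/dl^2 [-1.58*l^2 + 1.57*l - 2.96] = -3.16000000000000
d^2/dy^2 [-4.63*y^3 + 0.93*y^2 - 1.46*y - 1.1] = 1.86 - 27.78*y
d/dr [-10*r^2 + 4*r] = 4 - 20*r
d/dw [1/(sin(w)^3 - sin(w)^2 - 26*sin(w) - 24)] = (-3*sin(w)^2 + 2*sin(w) + 26)*cos(w)/(-sin(w)^3 + sin(w)^2 + 26*sin(w) + 24)^2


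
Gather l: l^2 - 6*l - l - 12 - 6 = l^2 - 7*l - 18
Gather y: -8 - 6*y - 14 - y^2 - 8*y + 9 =-y^2 - 14*y - 13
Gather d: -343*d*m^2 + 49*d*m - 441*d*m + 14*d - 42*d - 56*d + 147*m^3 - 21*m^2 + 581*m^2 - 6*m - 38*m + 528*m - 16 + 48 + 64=d*(-343*m^2 - 392*m - 84) + 147*m^3 + 560*m^2 + 484*m + 96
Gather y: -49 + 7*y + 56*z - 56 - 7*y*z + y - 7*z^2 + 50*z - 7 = y*(8 - 7*z) - 7*z^2 + 106*z - 112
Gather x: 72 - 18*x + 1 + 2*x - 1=72 - 16*x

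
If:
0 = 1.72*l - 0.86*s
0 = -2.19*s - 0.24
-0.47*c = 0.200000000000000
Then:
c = -0.43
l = -0.05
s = -0.11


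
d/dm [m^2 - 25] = 2*m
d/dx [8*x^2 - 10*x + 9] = 16*x - 10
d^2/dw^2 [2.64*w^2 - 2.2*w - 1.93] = 5.28000000000000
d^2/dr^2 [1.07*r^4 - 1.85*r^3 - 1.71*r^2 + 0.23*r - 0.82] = 12.84*r^2 - 11.1*r - 3.42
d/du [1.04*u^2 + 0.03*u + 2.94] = 2.08*u + 0.03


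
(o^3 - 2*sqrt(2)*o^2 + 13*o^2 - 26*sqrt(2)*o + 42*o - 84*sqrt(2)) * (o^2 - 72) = o^5 - 2*sqrt(2)*o^4 + 13*o^4 - 26*sqrt(2)*o^3 - 30*o^3 - 936*o^2 + 60*sqrt(2)*o^2 - 3024*o + 1872*sqrt(2)*o + 6048*sqrt(2)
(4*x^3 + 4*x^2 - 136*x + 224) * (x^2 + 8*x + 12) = 4*x^5 + 36*x^4 - 56*x^3 - 816*x^2 + 160*x + 2688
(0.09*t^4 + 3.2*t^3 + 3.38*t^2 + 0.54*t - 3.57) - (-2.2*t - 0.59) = 0.09*t^4 + 3.2*t^3 + 3.38*t^2 + 2.74*t - 2.98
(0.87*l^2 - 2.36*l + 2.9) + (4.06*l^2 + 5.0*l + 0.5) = 4.93*l^2 + 2.64*l + 3.4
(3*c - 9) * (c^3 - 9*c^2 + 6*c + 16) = 3*c^4 - 36*c^3 + 99*c^2 - 6*c - 144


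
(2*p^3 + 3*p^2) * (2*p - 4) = 4*p^4 - 2*p^3 - 12*p^2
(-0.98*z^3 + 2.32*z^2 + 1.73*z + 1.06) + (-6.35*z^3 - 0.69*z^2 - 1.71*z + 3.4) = -7.33*z^3 + 1.63*z^2 + 0.02*z + 4.46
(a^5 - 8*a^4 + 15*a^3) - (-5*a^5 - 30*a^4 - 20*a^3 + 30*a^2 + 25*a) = 6*a^5 + 22*a^4 + 35*a^3 - 30*a^2 - 25*a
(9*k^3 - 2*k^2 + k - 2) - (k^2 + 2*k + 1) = 9*k^3 - 3*k^2 - k - 3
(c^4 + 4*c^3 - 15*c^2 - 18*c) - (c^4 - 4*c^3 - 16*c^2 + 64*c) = 8*c^3 + c^2 - 82*c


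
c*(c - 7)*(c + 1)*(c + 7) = c^4 + c^3 - 49*c^2 - 49*c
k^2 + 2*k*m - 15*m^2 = (k - 3*m)*(k + 5*m)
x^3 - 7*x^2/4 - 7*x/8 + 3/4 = (x - 2)*(x - 1/2)*(x + 3/4)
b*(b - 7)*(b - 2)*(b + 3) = b^4 - 6*b^3 - 13*b^2 + 42*b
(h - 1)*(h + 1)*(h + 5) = h^3 + 5*h^2 - h - 5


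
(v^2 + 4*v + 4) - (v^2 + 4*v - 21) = 25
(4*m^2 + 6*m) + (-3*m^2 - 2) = m^2 + 6*m - 2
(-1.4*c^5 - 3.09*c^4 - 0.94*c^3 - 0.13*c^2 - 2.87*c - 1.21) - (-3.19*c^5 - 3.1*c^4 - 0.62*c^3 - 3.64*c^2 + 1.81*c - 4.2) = 1.79*c^5 + 0.0100000000000002*c^4 - 0.32*c^3 + 3.51*c^2 - 4.68*c + 2.99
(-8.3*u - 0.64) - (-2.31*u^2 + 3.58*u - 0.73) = 2.31*u^2 - 11.88*u + 0.09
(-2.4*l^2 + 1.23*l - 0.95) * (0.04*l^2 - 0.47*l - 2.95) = -0.096*l^4 + 1.1772*l^3 + 6.4639*l^2 - 3.182*l + 2.8025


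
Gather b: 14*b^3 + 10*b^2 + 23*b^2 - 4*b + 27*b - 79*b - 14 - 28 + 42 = 14*b^3 + 33*b^2 - 56*b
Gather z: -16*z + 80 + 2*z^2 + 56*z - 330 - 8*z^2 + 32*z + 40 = -6*z^2 + 72*z - 210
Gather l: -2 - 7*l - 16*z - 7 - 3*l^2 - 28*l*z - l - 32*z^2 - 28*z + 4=-3*l^2 + l*(-28*z - 8) - 32*z^2 - 44*z - 5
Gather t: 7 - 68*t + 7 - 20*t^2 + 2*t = -20*t^2 - 66*t + 14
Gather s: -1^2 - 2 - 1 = -4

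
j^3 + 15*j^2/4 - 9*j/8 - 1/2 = (j - 1/2)*(j + 1/4)*(j + 4)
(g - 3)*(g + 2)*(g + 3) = g^3 + 2*g^2 - 9*g - 18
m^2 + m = m*(m + 1)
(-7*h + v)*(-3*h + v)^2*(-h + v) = 63*h^4 - 114*h^3*v + 64*h^2*v^2 - 14*h*v^3 + v^4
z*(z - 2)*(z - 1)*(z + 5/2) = z^4 - z^3/2 - 11*z^2/2 + 5*z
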